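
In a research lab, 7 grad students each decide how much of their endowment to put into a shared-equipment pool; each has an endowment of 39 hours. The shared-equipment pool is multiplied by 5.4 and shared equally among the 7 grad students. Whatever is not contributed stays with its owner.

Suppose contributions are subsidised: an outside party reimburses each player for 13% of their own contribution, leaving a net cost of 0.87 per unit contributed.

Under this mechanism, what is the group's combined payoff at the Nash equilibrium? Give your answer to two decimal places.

273.00 hours

With the mechanism, a contributed unit returns (5.4/7) / 0.87 = 0.8867 per unit of net cost — still below 1 — so contributing 0 remains dominant for every player.
Everyone keeps their endowment and the group total is 7 × 39 = 273.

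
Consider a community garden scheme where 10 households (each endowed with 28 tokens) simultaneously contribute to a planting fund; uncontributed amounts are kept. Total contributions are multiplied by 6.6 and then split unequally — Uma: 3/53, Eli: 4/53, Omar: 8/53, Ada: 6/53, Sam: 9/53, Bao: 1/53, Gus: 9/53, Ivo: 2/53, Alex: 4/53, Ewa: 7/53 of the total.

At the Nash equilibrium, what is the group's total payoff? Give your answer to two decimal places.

For player j, contributing a unit is worthwhile iff 6.6 × (j's share) ≥ 1, i.e. iff j's share is at least 0.1515.
The shares above 0.1515 belong to Sam and Gus, contributing 28 each; the remaining 8 contribute 0. Total contributed: 56.
The planting fund pays out 6.6 × 56 = 369.60 in total (split across the unequal shares, but the aggregate is all that matters for the group sum).
The 8 free-riders keep 28 each, adding 224. Group total = 224 + 369.60 = 593.60.

593.60 tokens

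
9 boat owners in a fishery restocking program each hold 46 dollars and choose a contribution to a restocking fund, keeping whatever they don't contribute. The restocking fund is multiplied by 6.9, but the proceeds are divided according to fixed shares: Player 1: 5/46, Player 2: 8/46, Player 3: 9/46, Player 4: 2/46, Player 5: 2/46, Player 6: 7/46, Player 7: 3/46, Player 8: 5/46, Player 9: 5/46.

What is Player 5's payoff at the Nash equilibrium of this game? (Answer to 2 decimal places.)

87.40 dollars

A player with share s gets back 6.9·s per unit contributed, so full contribution is dominant for anyone with s > 1/6.9 = 0.1449 and zero contribution is dominant for anyone below.
The shares above 0.1449 belong to Player 2, Player 3 and Player 6, contributing 46 each; the remaining 6 contribute 0. Total contributed: 138.
Player 5 keeps 46 and receives 6.9 × 138 × 2/46 = 41.40 from the restocking fund, for a payoff of 87.40.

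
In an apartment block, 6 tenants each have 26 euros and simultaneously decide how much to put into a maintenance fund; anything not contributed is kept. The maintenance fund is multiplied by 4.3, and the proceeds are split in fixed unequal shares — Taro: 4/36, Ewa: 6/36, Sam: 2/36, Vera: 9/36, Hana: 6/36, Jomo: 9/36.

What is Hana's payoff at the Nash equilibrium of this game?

63.27 euros

Player j's private return per contributed unit is 4.3 × (j's share). Contributing is weakly dominant for j when that share is at least 1/4.3 = 0.2326, and contributing 0 is dominant otherwise.
The shares above 0.2326 belong to Vera and Jomo, contributing 26 each; the remaining 4 contribute 0. Total contributed: 52.
Hana keeps 26 and receives 4.3 × 52 × 6/36 = 37.27 from the maintenance fund, for a payoff of 63.27.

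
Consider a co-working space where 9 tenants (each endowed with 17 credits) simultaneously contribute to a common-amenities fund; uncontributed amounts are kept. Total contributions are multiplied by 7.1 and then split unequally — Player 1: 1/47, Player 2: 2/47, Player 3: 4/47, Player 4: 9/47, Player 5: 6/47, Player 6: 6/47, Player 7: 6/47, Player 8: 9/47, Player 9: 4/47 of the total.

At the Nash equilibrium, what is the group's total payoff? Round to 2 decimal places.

360.40 credits

Player j's private return per contributed unit is 7.1 × (j's share). Contributing is weakly dominant for j when that share is at least 1/7.1 = 0.1408, and contributing 0 is dominant otherwise.
Player 4 and Player 8 clear that bar, contributing 17 each; the remaining 7 contribute 0. Total contributed: 34.
The common-amenities fund pays out 7.1 × 34 = 241.40 in total (split across the unequal shares, but the aggregate is all that matters for the group sum).
The 7 free-riders keep 17 each, adding 119. Group total = 119 + 241.40 = 360.40.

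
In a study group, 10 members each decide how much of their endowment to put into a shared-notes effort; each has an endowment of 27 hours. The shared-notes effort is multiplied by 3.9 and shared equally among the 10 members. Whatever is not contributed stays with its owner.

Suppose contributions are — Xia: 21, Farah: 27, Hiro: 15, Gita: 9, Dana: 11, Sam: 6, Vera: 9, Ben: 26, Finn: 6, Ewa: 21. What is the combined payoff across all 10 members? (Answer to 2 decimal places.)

707.90 hours

Total contributed: 21 + 27 + 15 + 9 + 11 + 6 + 9 + 26 + 6 + 21 = 151; total kept: 10 × 27 − 151 = 119.
The shared-notes effort pays out 3.9 × 151 = 588.90 in aggregate.
Group total = 119 + 588.90 = 707.90.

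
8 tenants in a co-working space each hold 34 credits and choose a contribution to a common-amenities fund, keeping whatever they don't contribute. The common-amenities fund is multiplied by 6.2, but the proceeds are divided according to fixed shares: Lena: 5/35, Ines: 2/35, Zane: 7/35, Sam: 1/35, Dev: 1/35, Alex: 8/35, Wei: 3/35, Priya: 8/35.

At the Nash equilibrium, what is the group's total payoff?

802.40 credits

A player with share s gets back 6.2·s per unit contributed, so full contribution is dominant for anyone with s > 1/6.2 = 0.1613 and zero contribution is dominant for anyone below.
The shares above 0.1613 belong to Zane, Alex and Priya, contributing 34 each; the remaining 5 contribute 0. Total contributed: 102.
The common-amenities fund pays out 6.2 × 102 = 632.40 in total (split across the unequal shares, but the aggregate is all that matters for the group sum).
The 5 free-riders keep 34 each, adding 170. Group total = 170 + 632.40 = 802.40.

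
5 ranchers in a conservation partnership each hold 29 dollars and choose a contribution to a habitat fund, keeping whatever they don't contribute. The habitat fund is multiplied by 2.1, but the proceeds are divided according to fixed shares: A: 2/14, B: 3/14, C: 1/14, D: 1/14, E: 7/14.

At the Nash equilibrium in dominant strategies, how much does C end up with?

A player with share s gets back 2.1·s per unit contributed, so full contribution is dominant for anyone with s > 1/2.1 = 0.4762 and zero contribution is dominant for anyone below.
E alone (share 7/14) is above the threshold, contributing 29; the remaining 4 contribute 0. Total contributed: 29.
C keeps 29 and receives 2.1 × 29 × 1/14 = 4.35 from the habitat fund, for a payoff of 33.35.

33.35 dollars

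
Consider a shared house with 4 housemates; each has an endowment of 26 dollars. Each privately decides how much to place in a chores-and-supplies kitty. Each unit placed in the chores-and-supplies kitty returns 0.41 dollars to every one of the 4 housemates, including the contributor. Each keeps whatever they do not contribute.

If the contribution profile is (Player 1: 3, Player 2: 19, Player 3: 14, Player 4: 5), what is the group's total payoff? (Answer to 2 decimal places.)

Total contributed: 3 + 19 + 14 + 5 = 41; total kept: 4 × 26 − 41 = 63.
The chores-and-supplies kitty pays out 0.41 × 4 × 41 = 67.24 in aggregate.
Group total = 63 + 67.24 = 130.24.

130.24 dollars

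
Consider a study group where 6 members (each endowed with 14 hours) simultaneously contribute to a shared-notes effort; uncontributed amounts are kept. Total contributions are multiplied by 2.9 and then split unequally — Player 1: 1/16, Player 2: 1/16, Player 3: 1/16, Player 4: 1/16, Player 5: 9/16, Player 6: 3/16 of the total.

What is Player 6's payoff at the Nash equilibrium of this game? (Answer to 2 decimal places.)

21.61 hours

A player with share s gets back 2.9·s per unit contributed, so full contribution is dominant for anyone with s > 1/2.9 = 0.3448 and zero contribution is dominant for anyone below.
Player 5 alone (share 9/16) is above the threshold, contributing 14; the remaining 5 contribute 0. Total contributed: 14.
Player 6 keeps 14 and receives 2.9 × 14 × 3/16 = 7.61 from the shared-notes effort, for a payoff of 21.61.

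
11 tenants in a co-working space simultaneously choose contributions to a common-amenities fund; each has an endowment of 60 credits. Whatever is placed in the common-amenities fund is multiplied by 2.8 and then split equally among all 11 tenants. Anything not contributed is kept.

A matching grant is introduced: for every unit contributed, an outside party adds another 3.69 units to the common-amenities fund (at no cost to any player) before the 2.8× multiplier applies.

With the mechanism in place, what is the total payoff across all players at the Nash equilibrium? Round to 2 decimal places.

Under the mechanism each unit contributed yields 2.8 × 4.69 / 11 = 1.1938 back to its contributor per unit of net cost, which exceeds 1, making full contribution the dominant choice for everyone.
So the Nash equilibrium is full contribution by all 11; the group earns 2.8 × 4.69 × 660 = 8667.12.

8667.12 credits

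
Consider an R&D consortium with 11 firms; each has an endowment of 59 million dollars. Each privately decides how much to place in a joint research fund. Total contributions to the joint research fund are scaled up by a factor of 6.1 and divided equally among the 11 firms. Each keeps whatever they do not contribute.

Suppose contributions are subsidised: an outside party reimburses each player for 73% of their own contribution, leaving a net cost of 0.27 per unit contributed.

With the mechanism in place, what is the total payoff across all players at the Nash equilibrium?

Under the mechanism each unit contributed yields (6.1/11) / 0.27 = 2.0539 back to its contributor per unit of net cost, which exceeds 1, making full contribution the dominant choice for everyone.
So the Nash equilibrium is full contribution by all 11; the group earns 11 × (59 × 0.73 + 6.1 × 59) = 4432.67.

4432.67 million dollars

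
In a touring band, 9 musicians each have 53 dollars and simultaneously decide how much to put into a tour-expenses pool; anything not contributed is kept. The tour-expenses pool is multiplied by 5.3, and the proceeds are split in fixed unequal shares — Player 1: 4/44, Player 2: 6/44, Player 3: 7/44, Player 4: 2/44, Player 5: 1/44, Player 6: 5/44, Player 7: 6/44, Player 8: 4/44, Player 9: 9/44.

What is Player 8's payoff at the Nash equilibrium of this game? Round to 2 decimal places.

78.54 dollars

A player with share s gets back 5.3·s per unit contributed, so full contribution is dominant for anyone with s > 1/5.3 = 0.1887 and zero contribution is dominant for anyone below.
The only share above 0.1887 is Player 9's 9/44, contributing 53; the remaining 8 contribute 0. Total contributed: 53.
Player 8 keeps 53 and receives 5.3 × 53 × 4/44 = 25.54 from the tour-expenses pool, for a payoff of 78.54.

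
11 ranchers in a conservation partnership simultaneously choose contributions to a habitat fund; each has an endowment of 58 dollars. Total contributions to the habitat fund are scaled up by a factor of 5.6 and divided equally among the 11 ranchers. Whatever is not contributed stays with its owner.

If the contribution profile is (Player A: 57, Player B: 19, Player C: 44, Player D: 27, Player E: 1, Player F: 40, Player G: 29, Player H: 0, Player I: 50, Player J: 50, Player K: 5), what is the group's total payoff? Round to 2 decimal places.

2119.20 dollars

Total contributed: 57 + 19 + 44 + 27 + 1 + 40 + 29 + 0 + 50 + 50 + 5 = 322; total kept: 11 × 58 − 322 = 316.
The habitat fund pays out 5.6 × 322 = 1803.20 in aggregate.
Group total = 316 + 1803.20 = 2119.20.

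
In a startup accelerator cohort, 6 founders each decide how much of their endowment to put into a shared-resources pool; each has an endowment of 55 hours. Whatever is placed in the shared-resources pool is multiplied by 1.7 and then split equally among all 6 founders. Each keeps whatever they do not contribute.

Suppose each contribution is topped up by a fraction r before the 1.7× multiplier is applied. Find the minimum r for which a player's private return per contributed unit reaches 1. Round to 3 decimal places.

2.529

With matching at rate r, one contributed unit becomes (1 + r) in the shared-resources pool and returns 1.7 × (1 + r) / 6 to the contributor.
Setting this equal to 1: 1 + r = 6/1.7 = 3.5294.
So the minimum matching rate is r = 3.5294 − 1 = 2.529.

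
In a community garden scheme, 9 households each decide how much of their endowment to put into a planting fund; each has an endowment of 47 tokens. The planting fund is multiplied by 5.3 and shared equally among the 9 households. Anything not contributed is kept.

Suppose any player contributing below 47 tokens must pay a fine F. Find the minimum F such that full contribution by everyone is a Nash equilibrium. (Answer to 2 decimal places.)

19.32 tokens

Given the others contribute fully, the best deviation is to contribute 0 (any partial contribution still incurs the fine and gives up units whose private return 0.5889 is below 1).
Deviating from 47 to 0 saves 47 tokens but forfeits the deviator's share of the drop in the planting fund: 5.3/9 × 47 = 27.68.
So the deviation gain is 47 − 27.68 = 19.32, and the fine must be at least 19.32 tokens to wipe it out.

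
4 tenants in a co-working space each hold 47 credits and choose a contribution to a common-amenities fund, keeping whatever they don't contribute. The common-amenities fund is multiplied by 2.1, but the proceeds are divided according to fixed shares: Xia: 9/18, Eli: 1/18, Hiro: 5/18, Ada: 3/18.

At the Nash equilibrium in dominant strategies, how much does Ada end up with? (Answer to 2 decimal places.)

63.45 credits

Each unit j contributes comes back to j as 2.1 × (j's share), so j prefers to contribute only if that share exceeds 1/2.1 = 0.4762; otherwise keeping the unit dominates.
Xia alone (share 9/18) is above the threshold, contributing 47; the remaining 3 contribute 0. Total contributed: 47.
Ada keeps 47 and receives 2.1 × 47 × 3/18 = 16.45 from the common-amenities fund, for a payoff of 63.45.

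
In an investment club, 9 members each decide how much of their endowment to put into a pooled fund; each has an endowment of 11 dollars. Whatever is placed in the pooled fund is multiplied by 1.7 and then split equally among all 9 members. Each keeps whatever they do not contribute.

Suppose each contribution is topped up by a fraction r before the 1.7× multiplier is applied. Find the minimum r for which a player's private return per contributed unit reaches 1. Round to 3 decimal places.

With matching at rate r, one contributed unit becomes (1 + r) in the pooled fund and returns 1.7 × (1 + r) / 9 to the contributor.
Setting this equal to 1: 1 + r = 9/1.7 = 5.2941.
So the minimum matching rate is r = 5.2941 − 1 = 4.294.

4.294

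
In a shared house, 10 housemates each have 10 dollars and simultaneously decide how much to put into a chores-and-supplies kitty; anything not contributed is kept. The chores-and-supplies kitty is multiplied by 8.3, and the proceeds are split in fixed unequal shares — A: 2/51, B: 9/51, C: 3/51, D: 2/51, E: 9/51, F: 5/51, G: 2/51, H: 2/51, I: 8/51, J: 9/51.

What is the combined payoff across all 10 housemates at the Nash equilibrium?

392.00 dollars

For player j, contributing a unit is worthwhile iff 8.3 × (j's share) ≥ 1, i.e. iff j's share is at least 0.1205.
The shares above 0.1205 belong to B, E, I and J, contributing 10 each; the remaining 6 contribute 0. Total contributed: 40.
The chores-and-supplies kitty pays out 8.3 × 40 = 332.00 in total (split across the unequal shares, but the aggregate is all that matters for the group sum).
The 6 free-riders keep 10 each, adding 60. Group total = 60 + 332.00 = 392.00.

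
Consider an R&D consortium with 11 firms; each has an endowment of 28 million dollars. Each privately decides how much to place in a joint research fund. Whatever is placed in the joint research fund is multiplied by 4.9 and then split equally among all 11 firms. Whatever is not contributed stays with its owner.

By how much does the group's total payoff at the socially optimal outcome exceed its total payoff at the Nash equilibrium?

Each contributed unit returns 4.9/11 = 0.4455 to its contributor — below 1 — so contributing 0 is dominant for every player. At the Nash equilibrium everyone keeps their 28, and the group total is 11 × 28 = 308.
Each contributed unit returns 4.900 to the group as a whole (0.4455 to each of 11 players), which exceeds 1, so the social optimum is full contribution: group total = 4.900 × 308 = 1509.20.
Efficiency loss = 1509.20 − 308 = 1201.20.

1201.20 million dollars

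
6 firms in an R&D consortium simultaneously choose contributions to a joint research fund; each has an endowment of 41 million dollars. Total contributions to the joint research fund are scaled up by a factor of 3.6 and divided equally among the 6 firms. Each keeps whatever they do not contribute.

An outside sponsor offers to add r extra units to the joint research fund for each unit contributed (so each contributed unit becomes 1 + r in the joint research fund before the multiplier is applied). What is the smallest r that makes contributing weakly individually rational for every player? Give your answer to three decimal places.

With matching at rate r, one contributed unit becomes (1 + r) in the joint research fund and returns 3.6 × (1 + r) / 6 to the contributor.
Setting this equal to 1: 1 + r = 6/3.6 = 1.6667.
So the minimum matching rate is r = 1.6667 − 1 = 0.667.

0.667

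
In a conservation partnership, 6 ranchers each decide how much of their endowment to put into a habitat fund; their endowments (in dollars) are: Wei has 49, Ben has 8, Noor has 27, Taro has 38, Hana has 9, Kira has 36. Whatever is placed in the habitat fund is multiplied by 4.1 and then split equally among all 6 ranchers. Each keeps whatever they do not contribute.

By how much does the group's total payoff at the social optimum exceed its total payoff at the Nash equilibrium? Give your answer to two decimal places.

517.70 dollars

The private return per contributed unit is 4.1/6 = 0.6833 < 1 for every player regardless of endowment, so the Nash equilibrium is zero contribution and the group total is Σ E_j = 49 + 8 + 27 + 38 + 9 + 36 = 167.
Each contributed unit returns 4.100 to the group, so the social optimum is full contribution by everyone: group total = 4.100 × 167 = 684.70.
Efficiency loss = (4.100 − 1) × 167 = 517.70.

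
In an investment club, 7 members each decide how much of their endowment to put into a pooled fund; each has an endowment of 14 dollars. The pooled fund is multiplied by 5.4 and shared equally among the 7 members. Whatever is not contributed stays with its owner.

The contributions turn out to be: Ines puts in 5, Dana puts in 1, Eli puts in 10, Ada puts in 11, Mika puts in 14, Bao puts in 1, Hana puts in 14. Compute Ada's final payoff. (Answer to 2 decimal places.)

46.20 dollars

Total contributed: 5 + 1 + 10 + 11 + 14 + 1 + 14 = 56.
Each receives 5.4 × 56 / 7 = 43.20 from the pooled fund.
Ada keeps 14 − 11 = 3, so Ada's payoff is 3 + 43.20 = 46.20.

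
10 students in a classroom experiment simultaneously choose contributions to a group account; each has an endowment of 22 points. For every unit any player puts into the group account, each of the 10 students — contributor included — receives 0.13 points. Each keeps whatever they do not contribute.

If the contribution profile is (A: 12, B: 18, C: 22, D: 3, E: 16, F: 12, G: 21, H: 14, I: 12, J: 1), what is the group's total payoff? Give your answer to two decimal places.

259.30 points

Total contributed: 12 + 18 + 22 + 3 + 16 + 12 + 21 + 14 + 12 + 1 = 131; total kept: 10 × 22 − 131 = 89.
The group account pays out 0.13 × 10 × 131 = 170.30 in aggregate.
Group total = 89 + 170.30 = 259.30.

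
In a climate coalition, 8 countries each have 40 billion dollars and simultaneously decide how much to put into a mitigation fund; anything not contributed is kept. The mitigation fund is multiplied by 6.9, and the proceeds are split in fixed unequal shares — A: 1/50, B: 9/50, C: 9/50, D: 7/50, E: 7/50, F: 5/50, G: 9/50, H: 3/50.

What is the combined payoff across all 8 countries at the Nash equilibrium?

1028.00 billion dollars

A player with share s gets back 6.9·s per unit contributed, so full contribution is dominant for anyone with s > 1/6.9 = 0.1449 and zero contribution is dominant for anyone below.
The shares above 0.1449 belong to B, C and G, contributing 40 each; the remaining 5 contribute 0. Total contributed: 120.
The mitigation fund pays out 6.9 × 120 = 828.00 in total (split across the unequal shares, but the aggregate is all that matters for the group sum).
The 5 free-riders keep 40 each, adding 200. Group total = 200 + 828.00 = 1028.00.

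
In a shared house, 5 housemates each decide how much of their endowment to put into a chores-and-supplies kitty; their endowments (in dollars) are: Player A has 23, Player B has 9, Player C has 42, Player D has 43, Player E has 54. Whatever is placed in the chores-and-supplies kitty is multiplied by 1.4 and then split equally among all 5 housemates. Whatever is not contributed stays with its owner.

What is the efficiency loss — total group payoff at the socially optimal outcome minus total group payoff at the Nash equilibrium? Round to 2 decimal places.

68.40 dollars

The private return per contributed unit is 1.4/5 = 0.2800 < 1 for every player regardless of endowment, so the Nash equilibrium is zero contribution and the group total is Σ E_j = 23 + 9 + 42 + 43 + 54 = 171.
Each contributed unit returns 1.400 to the group, so the social optimum is full contribution by everyone: group total = 1.400 × 171 = 239.40.
Efficiency loss = (1.400 − 1) × 171 = 68.40.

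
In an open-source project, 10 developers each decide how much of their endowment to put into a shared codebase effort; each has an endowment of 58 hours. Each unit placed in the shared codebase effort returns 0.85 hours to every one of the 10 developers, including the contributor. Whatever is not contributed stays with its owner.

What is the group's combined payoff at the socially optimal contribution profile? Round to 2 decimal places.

4930.00 hours

Each contributed unit returns 8.500 to the group as a whole (0.85 to each of 10 players), which exceeds 1, so the social optimum is full contribution: group total = 8.500 × 580 = 4930.00.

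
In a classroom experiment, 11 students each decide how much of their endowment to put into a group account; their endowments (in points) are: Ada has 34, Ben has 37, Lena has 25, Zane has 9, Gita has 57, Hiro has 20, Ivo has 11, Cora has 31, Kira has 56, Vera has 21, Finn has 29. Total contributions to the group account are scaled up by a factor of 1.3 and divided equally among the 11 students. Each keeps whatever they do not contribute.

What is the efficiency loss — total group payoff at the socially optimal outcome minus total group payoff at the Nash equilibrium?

99.00 points

The private return per contributed unit is 1.3/11 = 0.1182 < 1 for every player regardless of endowment, so the Nash equilibrium is zero contribution and the group total is Σ E_j = 34 + 37 + 25 + 9 + 57 + 20 + 11 + 31 + 56 + 21 + 29 = 330.
Each contributed unit returns 1.300 to the group, so the social optimum is full contribution by everyone: group total = 1.300 × 330 = 429.00.
Efficiency loss = (1.300 − 1) × 330 = 99.00.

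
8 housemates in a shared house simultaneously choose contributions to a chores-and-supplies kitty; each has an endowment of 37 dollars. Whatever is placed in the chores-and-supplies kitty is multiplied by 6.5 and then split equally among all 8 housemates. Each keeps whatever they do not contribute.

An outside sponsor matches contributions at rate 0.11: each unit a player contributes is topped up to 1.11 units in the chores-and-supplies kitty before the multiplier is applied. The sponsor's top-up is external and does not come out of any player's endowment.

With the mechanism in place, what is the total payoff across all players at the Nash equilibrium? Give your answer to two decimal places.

296.00 dollars

Even with the mechanism, each unit contributed returns only 6.5 × 1.11 / 8 = 0.9019 per unit of net cost, so contributing nothing is still dominant.
At the Nash equilibrium no one contributes; group total payoff = 8 × 37 = 296.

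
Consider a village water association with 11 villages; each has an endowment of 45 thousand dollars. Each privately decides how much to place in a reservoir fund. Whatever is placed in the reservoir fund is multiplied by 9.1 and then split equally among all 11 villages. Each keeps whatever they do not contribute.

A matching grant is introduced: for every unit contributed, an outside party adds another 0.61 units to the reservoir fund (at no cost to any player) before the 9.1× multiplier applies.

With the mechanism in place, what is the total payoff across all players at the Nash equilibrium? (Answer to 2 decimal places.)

Under the mechanism each unit contributed yields 9.1 × 1.61 / 11 = 1.3319 back to its contributor per unit of net cost, which exceeds 1, making full contribution the dominant choice for everyone.
So the Nash equilibrium is full contribution by all 11; the group earns 9.1 × 1.61 × 495 = 7252.25.

7252.25 thousand dollars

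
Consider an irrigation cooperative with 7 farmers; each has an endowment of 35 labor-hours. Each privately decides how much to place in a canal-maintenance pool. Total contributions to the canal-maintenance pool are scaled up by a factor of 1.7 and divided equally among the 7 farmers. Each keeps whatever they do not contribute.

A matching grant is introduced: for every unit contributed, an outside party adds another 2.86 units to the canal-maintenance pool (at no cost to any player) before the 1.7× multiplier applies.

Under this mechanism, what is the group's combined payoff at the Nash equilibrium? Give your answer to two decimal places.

With the mechanism, a contributed unit returns 1.7 × 3.86 / 7 = 0.9374 per unit of net cost — still below 1 — so contributing 0 remains dominant for every player.
Everyone keeps their endowment and the group total is 7 × 35 = 245.

245.00 labor-hours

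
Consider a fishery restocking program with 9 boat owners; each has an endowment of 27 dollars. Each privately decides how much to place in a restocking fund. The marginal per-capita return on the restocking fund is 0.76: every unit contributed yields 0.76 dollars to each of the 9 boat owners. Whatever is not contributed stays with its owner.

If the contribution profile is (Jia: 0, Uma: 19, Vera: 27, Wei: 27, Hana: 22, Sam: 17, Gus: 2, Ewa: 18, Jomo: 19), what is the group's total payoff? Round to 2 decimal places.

Total contributed: 0 + 19 + 27 + 27 + 22 + 17 + 2 + 18 + 19 = 151; total kept: 9 × 27 − 151 = 92.
The restocking fund pays out 0.76 × 9 × 151 = 1032.84 in aggregate.
Group total = 92 + 1032.84 = 1124.84.

1124.84 dollars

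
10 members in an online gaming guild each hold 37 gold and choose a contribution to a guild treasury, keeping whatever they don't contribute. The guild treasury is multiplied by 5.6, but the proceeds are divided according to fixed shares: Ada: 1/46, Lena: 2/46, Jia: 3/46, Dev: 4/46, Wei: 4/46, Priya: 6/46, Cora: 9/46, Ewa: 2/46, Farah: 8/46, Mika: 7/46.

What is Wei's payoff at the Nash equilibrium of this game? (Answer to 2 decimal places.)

55.02 gold

For player j, contributing a unit is worthwhile iff 5.6 × (j's share) ≥ 1, i.e. iff j's share is at least 0.1786.
Only Cora (9/46) clears that bar, contributing 37; the remaining 9 contribute 0. Total contributed: 37.
Wei keeps 37 and receives 5.6 × 37 × 4/46 = 18.02 from the guild treasury, for a payoff of 55.02.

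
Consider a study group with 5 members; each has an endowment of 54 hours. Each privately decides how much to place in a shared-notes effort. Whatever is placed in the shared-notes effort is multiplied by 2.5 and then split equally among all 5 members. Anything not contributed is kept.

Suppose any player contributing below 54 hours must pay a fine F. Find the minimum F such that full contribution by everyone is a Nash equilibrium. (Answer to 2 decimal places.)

Given the others contribute fully, the best deviation is to contribute 0 (any partial contribution still incurs the fine and gives up units whose private return 0.5000 is below 1).
Deviating from 54 to 0 saves 54 hours but forfeits the deviator's share of the drop in the shared-notes effort: 2.5/5 × 54 = 27.00.
So the deviation gain is 54 − 27.00 = 27.00, and the fine must be at least 27.00 hours to wipe it out.

27.00 hours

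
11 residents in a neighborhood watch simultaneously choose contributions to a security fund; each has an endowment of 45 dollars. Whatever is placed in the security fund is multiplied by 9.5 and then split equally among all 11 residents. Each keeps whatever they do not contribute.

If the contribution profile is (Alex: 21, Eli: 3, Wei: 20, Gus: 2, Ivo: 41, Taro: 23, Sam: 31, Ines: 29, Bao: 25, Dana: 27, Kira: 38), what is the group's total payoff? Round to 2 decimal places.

2705.00 dollars

Total contributed: 21 + 3 + 20 + 2 + 41 + 23 + 31 + 29 + 25 + 27 + 38 = 260; total kept: 11 × 45 − 260 = 235.
The security fund pays out 9.5 × 260 = 2470.00 in aggregate.
Group total = 235 + 2470.00 = 2705.00.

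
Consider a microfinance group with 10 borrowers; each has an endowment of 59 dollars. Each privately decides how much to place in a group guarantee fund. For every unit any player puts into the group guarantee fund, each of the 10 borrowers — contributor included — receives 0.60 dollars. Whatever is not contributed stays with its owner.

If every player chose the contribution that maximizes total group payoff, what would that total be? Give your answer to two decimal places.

3540.00 dollars

Each contributed unit returns 6.000 to the group as a whole (0.60 to each of 10 players), which exceeds 1, so the social optimum is full contribution: group total = 6.000 × 590 = 3540.00.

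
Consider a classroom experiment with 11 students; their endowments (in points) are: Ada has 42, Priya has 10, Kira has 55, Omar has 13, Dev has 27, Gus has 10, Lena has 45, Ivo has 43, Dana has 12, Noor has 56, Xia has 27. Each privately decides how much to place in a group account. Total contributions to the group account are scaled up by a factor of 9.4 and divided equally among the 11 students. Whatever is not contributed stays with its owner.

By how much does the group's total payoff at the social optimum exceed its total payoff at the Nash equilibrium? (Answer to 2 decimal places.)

2856.00 points

The private return per contributed unit is 9.4/11 = 0.8545 < 1 for every player regardless of endowment, so the Nash equilibrium is zero contribution and the group total is Σ E_j = 42 + 10 + 55 + 13 + 27 + 10 + 45 + 43 + 12 + 56 + 27 = 340.
Each contributed unit returns 9.400 to the group, so the social optimum is full contribution by everyone: group total = 9.400 × 340 = 3196.00.
Efficiency loss = (9.400 − 1) × 340 = 2856.00.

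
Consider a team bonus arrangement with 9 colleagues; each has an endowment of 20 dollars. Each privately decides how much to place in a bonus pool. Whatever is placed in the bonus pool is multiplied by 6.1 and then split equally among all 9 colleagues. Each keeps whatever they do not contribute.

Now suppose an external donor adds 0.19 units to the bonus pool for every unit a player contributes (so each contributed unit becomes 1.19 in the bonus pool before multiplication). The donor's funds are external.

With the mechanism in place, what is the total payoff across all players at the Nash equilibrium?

180.00 dollars

The effective private return is 6.1 × 1.19 / 9 = 0.8066, which is still under 1, so the mechanism doesn't change anyone's dominant strategy: zero contribution.
Everyone keeps their endowment and the group total is 9 × 20 = 180.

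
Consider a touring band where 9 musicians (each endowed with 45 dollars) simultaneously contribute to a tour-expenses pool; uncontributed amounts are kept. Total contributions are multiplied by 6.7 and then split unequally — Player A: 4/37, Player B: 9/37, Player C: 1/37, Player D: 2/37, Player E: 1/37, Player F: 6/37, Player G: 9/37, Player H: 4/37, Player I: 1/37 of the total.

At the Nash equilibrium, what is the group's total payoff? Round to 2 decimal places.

Player j's private return per contributed unit is 6.7 × (j's share). Contributing is weakly dominant for j when that share is at least 1/6.7 = 0.1493, and contributing 0 is dominant otherwise.
Player B, Player F and Player G are above the threshold, contributing 45 each; the remaining 6 contribute 0. Total contributed: 135.
The tour-expenses pool pays out 6.7 × 135 = 904.50 in total (split across the unequal shares, but the aggregate is all that matters for the group sum).
The 6 free-riders keep 45 each, adding 270. Group total = 270 + 904.50 = 1174.50.

1174.50 dollars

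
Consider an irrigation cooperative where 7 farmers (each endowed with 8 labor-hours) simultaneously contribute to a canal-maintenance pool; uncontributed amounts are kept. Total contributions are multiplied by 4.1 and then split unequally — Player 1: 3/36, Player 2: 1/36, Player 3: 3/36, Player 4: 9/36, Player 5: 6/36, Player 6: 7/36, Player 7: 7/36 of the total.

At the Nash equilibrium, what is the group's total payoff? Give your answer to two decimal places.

A player with share s gets back 4.1·s per unit contributed, so full contribution is dominant for anyone with s > 1/4.1 = 0.2439 and zero contribution is dominant for anyone below.
Player 4 alone (share 9/36) is above the threshold, contributing 8; the remaining 6 contribute 0. Total contributed: 8.
The canal-maintenance pool pays out 4.1 × 8 = 32.80 in total (split across the unequal shares, but the aggregate is all that matters for the group sum).
The 6 free-riders keep 8 each, adding 48. Group total = 48 + 32.80 = 80.80.

80.80 labor-hours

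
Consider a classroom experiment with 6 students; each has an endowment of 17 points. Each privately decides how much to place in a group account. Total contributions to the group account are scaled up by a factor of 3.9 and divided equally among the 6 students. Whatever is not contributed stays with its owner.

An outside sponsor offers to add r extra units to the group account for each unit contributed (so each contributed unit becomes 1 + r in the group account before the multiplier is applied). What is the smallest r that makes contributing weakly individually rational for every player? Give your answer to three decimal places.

With matching at rate r, one contributed unit becomes (1 + r) in the group account and returns 3.9 × (1 + r) / 6 to the contributor.
Setting this equal to 1: 1 + r = 6/3.9 = 1.5385.
So the minimum matching rate is r = 1.5385 − 1 = 0.538.

0.538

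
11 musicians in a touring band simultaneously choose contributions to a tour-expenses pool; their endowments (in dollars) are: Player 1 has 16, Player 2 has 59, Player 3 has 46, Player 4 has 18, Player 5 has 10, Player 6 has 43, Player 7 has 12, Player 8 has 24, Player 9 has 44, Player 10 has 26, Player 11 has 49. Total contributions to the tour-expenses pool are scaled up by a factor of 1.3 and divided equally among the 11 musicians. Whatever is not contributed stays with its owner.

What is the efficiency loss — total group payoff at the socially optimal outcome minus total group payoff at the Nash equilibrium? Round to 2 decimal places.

The private return per contributed unit is 1.3/11 = 0.1182 < 1 for every player regardless of endowment, so the Nash equilibrium is zero contribution and the group total is Σ E_j = 16 + 59 + 46 + 18 + 10 + 43 + 12 + 24 + 44 + 26 + 49 = 347.
Each contributed unit returns 1.300 to the group, so the social optimum is full contribution by everyone: group total = 1.300 × 347 = 451.10.
Efficiency loss = (1.300 − 1) × 347 = 104.10.

104.10 dollars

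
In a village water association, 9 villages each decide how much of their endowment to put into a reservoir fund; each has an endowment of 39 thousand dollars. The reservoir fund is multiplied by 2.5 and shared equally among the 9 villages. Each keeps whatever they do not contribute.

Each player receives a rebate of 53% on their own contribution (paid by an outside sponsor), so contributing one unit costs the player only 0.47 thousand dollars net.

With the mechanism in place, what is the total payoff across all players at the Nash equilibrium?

With the mechanism, a contributed unit returns (2.5/9) / 0.47 = 0.5910 per unit of net cost — still below 1 — so contributing 0 remains dominant for every player.
At the Nash equilibrium no one contributes; group total payoff = 9 × 39 = 351.

351.00 thousand dollars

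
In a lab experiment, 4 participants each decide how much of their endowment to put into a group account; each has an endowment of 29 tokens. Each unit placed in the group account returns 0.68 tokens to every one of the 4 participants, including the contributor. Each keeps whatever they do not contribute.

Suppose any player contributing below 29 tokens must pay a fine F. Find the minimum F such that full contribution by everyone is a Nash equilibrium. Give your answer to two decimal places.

Given the others contribute fully, the best deviation is to contribute 0 (any partial contribution still incurs the fine and gives up units whose private return 0.68 is below 1).
Deviating from 29 to 0 saves 29 tokens but forfeits the deviator's share of the drop in the group account: 0.68 × 29 = 19.72.
So the deviation gain is 29 − 19.72 = 9.28, and the fine must be at least 9.28 tokens to wipe it out.

9.28 tokens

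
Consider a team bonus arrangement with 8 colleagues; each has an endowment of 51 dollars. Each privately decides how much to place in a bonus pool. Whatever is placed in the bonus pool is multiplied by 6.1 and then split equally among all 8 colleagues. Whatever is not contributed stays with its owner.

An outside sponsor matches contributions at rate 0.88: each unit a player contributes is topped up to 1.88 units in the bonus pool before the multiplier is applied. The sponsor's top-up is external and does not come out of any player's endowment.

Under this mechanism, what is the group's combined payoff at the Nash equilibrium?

4678.94 dollars

With the mechanism, a contributed unit returns 6.1 × 1.88 / 8 = 1.4335 per unit of net cost to the contributor — now above 1 — so contributing fully is weakly dominant for every player.
At the Nash equilibrium everyone contributes 51. Group total payoff = 6.1 × 1.88 × 408 = 4678.94.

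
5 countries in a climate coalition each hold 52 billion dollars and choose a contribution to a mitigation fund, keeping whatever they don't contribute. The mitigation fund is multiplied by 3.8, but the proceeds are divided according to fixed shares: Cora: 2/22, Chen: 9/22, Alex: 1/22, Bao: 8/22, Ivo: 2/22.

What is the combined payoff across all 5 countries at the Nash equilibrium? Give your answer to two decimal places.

Each unit j contributes comes back to j as 3.8 × (j's share), so j prefers to contribute only if that share exceeds 1/3.8 = 0.2632; otherwise keeping the unit dominates.
Chen and Bao clear that bar, contributing 52 each; the remaining 3 contribute 0. Total contributed: 104.
The mitigation fund pays out 3.8 × 104 = 395.20 in total (split across the unequal shares, but the aggregate is all that matters for the group sum).
The 3 free-riders keep 52 each, adding 156. Group total = 156 + 395.20 = 551.20.

551.20 billion dollars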